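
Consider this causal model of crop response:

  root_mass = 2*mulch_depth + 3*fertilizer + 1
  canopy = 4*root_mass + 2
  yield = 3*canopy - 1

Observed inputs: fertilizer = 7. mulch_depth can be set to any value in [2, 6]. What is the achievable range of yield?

Substituting into the root_mass equation gives root_mass = 2*mulch_depth + 22.
This gives canopy = 8*mulch_depth + 90.
Substituting into the yield equation gives yield = 24*mulch_depth + 269.
Linear in mulch_depth, so extremes are at the endpoints: mulch_depth = 2 gives yield = 317; mulch_depth = 6 gives yield = 413.

317 to 413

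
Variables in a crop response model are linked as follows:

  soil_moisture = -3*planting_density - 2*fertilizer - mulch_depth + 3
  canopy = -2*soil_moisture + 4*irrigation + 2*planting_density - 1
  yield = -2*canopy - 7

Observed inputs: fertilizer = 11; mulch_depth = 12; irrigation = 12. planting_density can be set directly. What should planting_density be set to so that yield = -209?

Substituting into the soil_moisture equation gives soil_moisture = -3*planting_density - 31.
This gives canopy = 8*planting_density + 109.
yield becomes -16*planting_density - 225.
Solve -16*planting_density - 225 = -209: planting_density = (-209 + 225) / -16 = -1.

planting_density = -1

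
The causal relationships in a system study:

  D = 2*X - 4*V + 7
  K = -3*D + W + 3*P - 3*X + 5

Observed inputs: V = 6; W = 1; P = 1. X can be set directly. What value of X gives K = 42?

Substituting into the D equation gives D = 2*X - 17.
Substituting into the K equation gives K = -9*X + 60.
Solve -9*X + 60 = 42: X = (42 - 60) / -9 = 2.

X = 2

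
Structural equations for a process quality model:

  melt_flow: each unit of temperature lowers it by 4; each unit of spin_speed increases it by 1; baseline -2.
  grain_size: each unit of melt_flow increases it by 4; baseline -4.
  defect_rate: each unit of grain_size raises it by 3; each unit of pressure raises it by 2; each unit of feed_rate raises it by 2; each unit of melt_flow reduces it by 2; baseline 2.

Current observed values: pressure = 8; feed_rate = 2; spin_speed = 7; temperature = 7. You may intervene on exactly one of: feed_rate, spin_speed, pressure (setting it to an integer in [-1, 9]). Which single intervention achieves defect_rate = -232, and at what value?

set pressure = 2

Intervening on feed_rate: defect_rate = 2*feed_rate - 224. Reaching -232 requires feed_rate = -4, outside [-1, 9].
Intervening on spin_speed: defect_rate = 10*spin_speed - 290. Reaching -232 requires spin_speed = 29/5, not an integer.
Intervening on pressure: with other inputs at their observed values, defect_rate = 2*pressure - 236. Solving for -232 gives pressure = 2, within [-1, 9].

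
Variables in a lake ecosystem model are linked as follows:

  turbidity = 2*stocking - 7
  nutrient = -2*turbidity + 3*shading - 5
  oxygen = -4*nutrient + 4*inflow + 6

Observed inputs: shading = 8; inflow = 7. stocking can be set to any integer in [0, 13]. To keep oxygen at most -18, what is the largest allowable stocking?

stocking = 5

Substituting into the nutrient equation gives nutrient = -4*stocking + 33.
oxygen becomes 16*stocking - 98.
Require 16*stocking - 98 ≤ -18, so stocking ≤ 5.
The largest integer in [0, 13] satisfying this is 5.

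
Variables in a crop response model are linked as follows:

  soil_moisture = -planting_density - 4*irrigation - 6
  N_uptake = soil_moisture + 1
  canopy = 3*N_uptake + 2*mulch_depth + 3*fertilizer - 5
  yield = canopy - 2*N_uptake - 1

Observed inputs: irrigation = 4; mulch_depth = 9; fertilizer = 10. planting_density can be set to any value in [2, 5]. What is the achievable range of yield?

Substituting into the soil_moisture equation gives soil_moisture = -planting_density - 22.
Substituting into the N_uptake equation gives N_uptake = -planting_density - 21.
canopy becomes -3*planting_density - 20.
Substituting into the yield equation gives yield = -planting_density + 21.
Linear in planting_density, so extremes are at the endpoints: planting_density = 2 gives yield = 19; planting_density = 5 gives yield = 16.

16 to 19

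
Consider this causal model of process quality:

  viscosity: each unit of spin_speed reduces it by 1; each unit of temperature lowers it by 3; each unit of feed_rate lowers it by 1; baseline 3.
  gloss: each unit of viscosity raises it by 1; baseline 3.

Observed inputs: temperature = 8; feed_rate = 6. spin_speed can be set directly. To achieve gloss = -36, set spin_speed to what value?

Substituting into the viscosity equation gives viscosity = -spin_speed - 27.
So gloss = -spin_speed - 24.
Solve -spin_speed - 24 = -36: spin_speed = (-36 + 24) / -1 = 12.

spin_speed = 12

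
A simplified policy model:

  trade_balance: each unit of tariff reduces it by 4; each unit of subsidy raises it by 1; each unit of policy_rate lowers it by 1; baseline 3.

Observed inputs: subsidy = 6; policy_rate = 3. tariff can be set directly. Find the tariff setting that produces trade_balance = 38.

tariff = -8

Substituting into the trade_balance equation gives trade_balance = -4*tariff + 6.
Solve -4*tariff + 6 = 38: tariff = (38 - 6) / -4 = -8.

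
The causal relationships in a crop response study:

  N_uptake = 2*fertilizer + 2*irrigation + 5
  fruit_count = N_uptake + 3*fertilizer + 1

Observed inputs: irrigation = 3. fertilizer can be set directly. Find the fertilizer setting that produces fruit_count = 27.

Substituting into the N_uptake equation gives N_uptake = 2*fertilizer + 11.
So fruit_count = 5*fertilizer + 12.
Solve 5*fertilizer + 12 = 27: fertilizer = (27 - 12) / 5 = 3.

fertilizer = 3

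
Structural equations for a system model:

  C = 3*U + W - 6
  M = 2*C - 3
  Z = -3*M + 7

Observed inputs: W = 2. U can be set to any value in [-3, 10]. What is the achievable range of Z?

Substituting into the C equation gives C = 3*U - 4.
Substituting into the M equation gives M = 6*U - 11.
Z becomes -18*U + 40.
Linear in U, so extremes are at the endpoints: U = -3 gives Z = 94; U = 10 gives Z = -140.

-140 to 94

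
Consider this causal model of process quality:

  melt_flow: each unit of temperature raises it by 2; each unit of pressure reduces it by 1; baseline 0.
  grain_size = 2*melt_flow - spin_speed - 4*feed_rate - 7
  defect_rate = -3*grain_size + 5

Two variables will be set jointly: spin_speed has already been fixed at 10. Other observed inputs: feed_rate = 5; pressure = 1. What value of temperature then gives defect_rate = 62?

temperature = 5

With spin_speed held at 10:
Substituting into the melt_flow equation gives melt_flow = 2*temperature - 1.
Substituting into the grain_size equation gives grain_size = 4*temperature - 39.
Substituting into the defect_rate equation gives defect_rate = -12*temperature + 122.
Solve -12*temperature + 122 = 62: temperature = (62 - 122) / -12 = 5.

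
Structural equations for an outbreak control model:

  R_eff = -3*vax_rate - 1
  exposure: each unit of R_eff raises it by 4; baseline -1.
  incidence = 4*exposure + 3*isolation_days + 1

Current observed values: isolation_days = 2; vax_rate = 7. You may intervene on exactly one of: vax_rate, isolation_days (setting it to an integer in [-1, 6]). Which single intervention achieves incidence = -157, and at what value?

Intervening on vax_rate: with other inputs at their observed values, incidence = -48*vax_rate - 13. Solving for -157 gives vax_rate = 3, within [-1, 6].
Intervening on isolation_days: incidence = 3*isolation_days - 355. Reaching -157 requires isolation_days = 66, outside [-1, 6].

set vax_rate = 3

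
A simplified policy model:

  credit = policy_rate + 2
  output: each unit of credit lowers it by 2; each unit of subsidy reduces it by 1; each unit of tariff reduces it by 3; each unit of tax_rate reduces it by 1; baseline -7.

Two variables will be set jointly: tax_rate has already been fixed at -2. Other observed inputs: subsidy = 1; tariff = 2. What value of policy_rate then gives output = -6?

policy_rate = -5

With tax_rate held at -2:
Substituting into the output equation gives output = -2*policy_rate - 16.
Solve -2*policy_rate - 16 = -6: policy_rate = (-6 + 16) / -2 = -5.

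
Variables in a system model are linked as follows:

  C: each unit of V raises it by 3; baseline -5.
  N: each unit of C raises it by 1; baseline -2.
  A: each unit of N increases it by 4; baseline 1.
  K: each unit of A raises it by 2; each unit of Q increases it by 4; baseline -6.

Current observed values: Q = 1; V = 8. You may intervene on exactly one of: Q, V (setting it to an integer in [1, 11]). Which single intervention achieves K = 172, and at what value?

Intervening on Q: with other inputs at their observed values, K = 4*Q + 132. Solving for 172 gives Q = 10, within [1, 11].
Intervening on V: K = 24*V - 56. Reaching 172 requires V = 19/2, not an integer.

set Q = 10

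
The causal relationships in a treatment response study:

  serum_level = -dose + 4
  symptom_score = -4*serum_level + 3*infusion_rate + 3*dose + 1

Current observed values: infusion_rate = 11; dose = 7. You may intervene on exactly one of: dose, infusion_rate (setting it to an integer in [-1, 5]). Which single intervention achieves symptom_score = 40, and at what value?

set infusion_rate = 2

Intervening on dose: symptom_score = 7*dose + 18. Reaching 40 requires dose = 22/7, not an integer.
Intervening on infusion_rate: with other inputs at their observed values, symptom_score = 3*infusion_rate + 34. Solving for 40 gives infusion_rate = 2, within [-1, 5].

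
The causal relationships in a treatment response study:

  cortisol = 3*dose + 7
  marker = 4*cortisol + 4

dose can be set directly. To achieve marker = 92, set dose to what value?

dose = 5

Substituting into the marker equation gives marker = 12*dose + 32.
Solve 12*dose + 32 = 92: dose = (92 - 32) / 12 = 5.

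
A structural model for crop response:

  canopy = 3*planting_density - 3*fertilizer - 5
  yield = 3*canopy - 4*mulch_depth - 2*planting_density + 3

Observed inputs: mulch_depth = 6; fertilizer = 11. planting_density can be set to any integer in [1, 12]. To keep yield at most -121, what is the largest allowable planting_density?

planting_density = 2

Substituting into the canopy equation gives canopy = 3*planting_density - 38.
Substituting into the yield equation gives yield = 7*planting_density - 135.
Require 7*planting_density - 135 ≤ -121, so planting_density ≤ 2.
The largest integer in [1, 12] satisfying this is 2.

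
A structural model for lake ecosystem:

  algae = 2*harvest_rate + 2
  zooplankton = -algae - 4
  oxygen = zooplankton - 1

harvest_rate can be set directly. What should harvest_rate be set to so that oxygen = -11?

Substituting into the zooplankton equation gives zooplankton = -2*harvest_rate - 6.
Substituting into the oxygen equation gives oxygen = -2*harvest_rate - 7.
Solve -2*harvest_rate - 7 = -11: harvest_rate = (-11 + 7) / -2 = 2.

harvest_rate = 2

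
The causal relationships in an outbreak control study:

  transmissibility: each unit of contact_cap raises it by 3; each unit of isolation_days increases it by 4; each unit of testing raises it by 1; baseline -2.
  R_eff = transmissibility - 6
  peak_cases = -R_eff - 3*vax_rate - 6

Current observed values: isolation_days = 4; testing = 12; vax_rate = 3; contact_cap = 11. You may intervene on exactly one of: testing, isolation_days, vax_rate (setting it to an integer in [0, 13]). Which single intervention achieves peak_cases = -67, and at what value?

set testing = 11

Intervening on testing: with other inputs at their observed values, peak_cases = -testing - 56. Solving for -67 gives testing = 11, within [0, 13].
Intervening on isolation_days: peak_cases = -4*isolation_days - 52. Reaching -67 requires isolation_days = 15/4, not an integer.
Intervening on vax_rate: peak_cases = -3*vax_rate - 59. Reaching -67 requires vax_rate = 8/3, not an integer.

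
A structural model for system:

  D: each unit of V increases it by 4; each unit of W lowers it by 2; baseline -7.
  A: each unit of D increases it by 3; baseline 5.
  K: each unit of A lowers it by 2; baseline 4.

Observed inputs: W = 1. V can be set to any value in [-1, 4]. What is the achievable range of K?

-48 to 72

Substituting into the D equation gives D = 4*V - 9.
Substituting into the A equation gives A = 12*V - 22.
Substituting into the K equation gives K = -24*V + 48.
Linear in V, so extremes are at the endpoints: V = -1 gives K = 72; V = 4 gives K = -48.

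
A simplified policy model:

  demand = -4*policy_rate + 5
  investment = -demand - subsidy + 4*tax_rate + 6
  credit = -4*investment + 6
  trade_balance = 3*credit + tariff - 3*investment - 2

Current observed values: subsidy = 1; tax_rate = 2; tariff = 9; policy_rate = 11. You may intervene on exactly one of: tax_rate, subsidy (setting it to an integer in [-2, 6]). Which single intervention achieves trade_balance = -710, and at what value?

set subsidy = 4

Intervening on tax_rate: trade_balance = -60*tax_rate - 635. Reaching -710 requires tax_rate = 5/4, not an integer.
Intervening on subsidy: with other inputs at their observed values, trade_balance = 15*subsidy - 770. Solving for -710 gives subsidy = 4, within [-2, 6].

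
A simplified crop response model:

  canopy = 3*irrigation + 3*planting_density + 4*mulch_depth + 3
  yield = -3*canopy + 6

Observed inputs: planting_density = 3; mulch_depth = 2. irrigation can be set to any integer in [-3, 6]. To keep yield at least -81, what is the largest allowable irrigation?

Substituting into the canopy equation gives canopy = 3*irrigation + 20.
So yield = -9*irrigation - 54.
Require -9*irrigation - 54 ≥ -81, so irrigation ≤ 3.
The largest integer in [-3, 6] satisfying this is 3.

irrigation = 3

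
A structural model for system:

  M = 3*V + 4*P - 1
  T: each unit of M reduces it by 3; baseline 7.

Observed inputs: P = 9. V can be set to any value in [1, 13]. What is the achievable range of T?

Substituting into the M equation gives M = 3*V + 35.
T becomes -9*V - 98.
Linear in V, so extremes are at the endpoints: V = 1 gives T = -107; V = 13 gives T = -215.

-215 to -107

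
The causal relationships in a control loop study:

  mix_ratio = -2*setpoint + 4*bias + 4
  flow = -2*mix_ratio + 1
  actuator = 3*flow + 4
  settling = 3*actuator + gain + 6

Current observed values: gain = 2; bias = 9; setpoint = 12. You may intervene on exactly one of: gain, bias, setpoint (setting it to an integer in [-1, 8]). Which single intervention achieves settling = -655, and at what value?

Intervening on gain: settling = gain - 261. Reaching -655 requires gain = -394, outside [-1, 8].
Intervening on bias: settling = -72*bias + 389. Reaching -655 requires bias = 29/2, not an integer.
Intervening on setpoint: with other inputs at their observed values, settling = 36*setpoint - 691. Solving for -655 gives setpoint = 1, within [-1, 8].

set setpoint = 1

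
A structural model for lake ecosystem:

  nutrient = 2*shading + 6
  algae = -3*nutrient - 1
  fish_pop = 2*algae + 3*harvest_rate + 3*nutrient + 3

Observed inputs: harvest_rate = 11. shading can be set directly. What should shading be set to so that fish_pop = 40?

Substituting into the algae equation gives algae = -6*shading - 19.
So fish_pop = -6*shading + 16.
Solve -6*shading + 16 = 40: shading = (40 - 16) / -6 = -4.

shading = -4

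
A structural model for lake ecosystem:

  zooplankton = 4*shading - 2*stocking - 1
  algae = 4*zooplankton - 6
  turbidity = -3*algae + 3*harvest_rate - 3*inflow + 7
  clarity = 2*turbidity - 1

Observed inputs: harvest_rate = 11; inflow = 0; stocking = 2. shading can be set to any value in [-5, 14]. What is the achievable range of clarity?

-1109 to 715

Substituting into the zooplankton equation gives zooplankton = 4*shading - 5.
Substituting into the algae equation gives algae = 16*shading - 26.
Substituting into the turbidity equation gives turbidity = -48*shading + 118.
clarity becomes -96*shading + 235.
Linear in shading, so extremes are at the endpoints: shading = -5 gives clarity = 715; shading = 14 gives clarity = -1109.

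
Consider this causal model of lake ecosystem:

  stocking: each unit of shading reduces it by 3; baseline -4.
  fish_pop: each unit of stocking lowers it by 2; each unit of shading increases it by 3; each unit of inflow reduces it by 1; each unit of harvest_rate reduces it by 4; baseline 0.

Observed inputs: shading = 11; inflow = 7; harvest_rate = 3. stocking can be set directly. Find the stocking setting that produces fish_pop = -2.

Intervening on stocking fixes its value directly, overriding its dependence on shading.
Substituting into the fish_pop equation gives fish_pop = -2*stocking + 14.
Solve -2*stocking + 14 = -2: stocking = (-2 - 14) / -2 = 8.

stocking = 8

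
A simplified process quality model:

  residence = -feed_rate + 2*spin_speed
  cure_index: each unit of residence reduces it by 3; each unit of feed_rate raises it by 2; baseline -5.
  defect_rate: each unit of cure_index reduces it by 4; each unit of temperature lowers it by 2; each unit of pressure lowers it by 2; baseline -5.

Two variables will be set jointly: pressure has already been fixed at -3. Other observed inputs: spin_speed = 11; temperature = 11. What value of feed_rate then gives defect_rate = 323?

With pressure held at -3:
Substituting into the residence equation gives residence = -feed_rate + 22.
Substituting into the cure_index equation gives cure_index = 5*feed_rate - 71.
So defect_rate = -20*feed_rate + 263.
Solve -20*feed_rate + 263 = 323: feed_rate = (323 - 263) / -20 = -3.

feed_rate = -3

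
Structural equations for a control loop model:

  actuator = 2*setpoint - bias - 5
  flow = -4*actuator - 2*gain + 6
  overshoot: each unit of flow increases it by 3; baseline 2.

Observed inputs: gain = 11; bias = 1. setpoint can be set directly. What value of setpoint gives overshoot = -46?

Substituting into the actuator equation gives actuator = 2*setpoint - 6.
This gives flow = -8*setpoint + 8.
overshoot becomes -24*setpoint + 26.
Solve -24*setpoint + 26 = -46: setpoint = (-46 - 26) / -24 = 3.

setpoint = 3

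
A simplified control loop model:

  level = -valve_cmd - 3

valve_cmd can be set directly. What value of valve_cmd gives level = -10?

Solve -valve_cmd - 3 = -10: valve_cmd = (-10 + 3) / -1 = 7.

valve_cmd = 7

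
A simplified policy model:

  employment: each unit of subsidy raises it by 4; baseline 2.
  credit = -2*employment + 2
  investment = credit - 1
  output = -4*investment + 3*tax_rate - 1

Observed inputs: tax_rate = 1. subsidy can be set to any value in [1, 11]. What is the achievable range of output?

46 to 366

Substituting into the credit equation gives credit = -8*subsidy - 2.
Substituting into the investment equation gives investment = -8*subsidy - 3.
Substituting into the output equation gives output = 32*subsidy + 14.
Linear in subsidy, so extremes are at the endpoints: subsidy = 1 gives output = 46; subsidy = 11 gives output = 366.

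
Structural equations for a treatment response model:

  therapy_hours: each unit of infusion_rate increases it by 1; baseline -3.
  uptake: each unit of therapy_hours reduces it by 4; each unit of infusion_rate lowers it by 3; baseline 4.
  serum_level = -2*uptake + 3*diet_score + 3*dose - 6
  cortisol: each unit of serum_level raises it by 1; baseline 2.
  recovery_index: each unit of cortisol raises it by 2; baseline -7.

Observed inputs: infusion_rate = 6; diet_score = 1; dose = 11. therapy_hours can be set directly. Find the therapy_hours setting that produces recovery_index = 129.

therapy_hours = 1

Intervening on therapy_hours fixes its value directly, overriding its dependence on infusion_rate.
Substituting into the uptake equation gives uptake = -4*therapy_hours - 14.
Substituting into the serum_level equation gives serum_level = 8*therapy_hours + 58.
Substituting into the cortisol equation gives cortisol = 8*therapy_hours + 60.
This gives recovery_index = 16*therapy_hours + 113.
Solve 16*therapy_hours + 113 = 129: therapy_hours = (129 - 113) / 16 = 1.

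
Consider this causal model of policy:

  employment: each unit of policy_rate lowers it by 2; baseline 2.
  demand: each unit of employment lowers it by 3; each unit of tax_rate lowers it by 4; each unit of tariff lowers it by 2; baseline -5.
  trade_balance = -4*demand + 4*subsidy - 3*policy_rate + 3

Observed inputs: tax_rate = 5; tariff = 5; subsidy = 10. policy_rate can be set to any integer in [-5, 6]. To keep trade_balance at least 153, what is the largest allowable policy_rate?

policy_rate = 2

Substituting into the demand equation gives demand = 6*policy_rate - 41.
Substituting into the trade_balance equation gives trade_balance = -27*policy_rate + 207.
Require -27*policy_rate + 207 ≥ 153, so policy_rate ≤ 2.
The largest integer in [-5, 6] satisfying this is 2.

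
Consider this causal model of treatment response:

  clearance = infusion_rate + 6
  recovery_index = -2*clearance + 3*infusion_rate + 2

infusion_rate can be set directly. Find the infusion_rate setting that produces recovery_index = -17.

infusion_rate = -7

Substituting into the recovery_index equation gives recovery_index = infusion_rate - 10.
Solve infusion_rate - 10 = -17: infusion_rate = (-17 + 10) / 1 = -7.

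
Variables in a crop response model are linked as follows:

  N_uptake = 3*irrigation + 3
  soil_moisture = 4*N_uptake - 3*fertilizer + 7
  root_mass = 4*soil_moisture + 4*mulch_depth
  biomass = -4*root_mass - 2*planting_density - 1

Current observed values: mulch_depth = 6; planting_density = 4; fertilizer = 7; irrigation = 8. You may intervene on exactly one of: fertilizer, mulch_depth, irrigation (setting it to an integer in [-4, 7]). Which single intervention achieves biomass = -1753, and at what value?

set fertilizer = 4

Intervening on fertilizer: with other inputs at their observed values, biomass = 48*fertilizer - 1945. Solving for -1753 gives fertilizer = 4, within [-4, 7].
Intervening on mulch_depth: biomass = -16*mulch_depth - 1513. Reaching -1753 requires mulch_depth = 15, outside [-4, 7].
Intervening on irrigation: biomass = -192*irrigation - 73. Reaching -1753 requires irrigation = 35/4, not an integer.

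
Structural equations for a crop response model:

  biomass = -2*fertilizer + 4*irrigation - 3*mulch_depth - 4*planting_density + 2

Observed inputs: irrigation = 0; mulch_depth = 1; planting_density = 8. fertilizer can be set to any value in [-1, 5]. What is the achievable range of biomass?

-43 to -31

Substituting into the biomass equation gives biomass = -2*fertilizer - 33.
Linear in fertilizer, so extremes are at the endpoints: fertilizer = -1 gives biomass = -31; fertilizer = 5 gives biomass = -43.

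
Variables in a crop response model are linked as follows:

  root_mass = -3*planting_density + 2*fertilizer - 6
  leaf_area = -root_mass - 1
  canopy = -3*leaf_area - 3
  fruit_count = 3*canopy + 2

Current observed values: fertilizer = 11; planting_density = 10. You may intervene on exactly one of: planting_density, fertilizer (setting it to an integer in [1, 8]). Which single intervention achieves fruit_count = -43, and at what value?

Intervening on planting_density: with other inputs at their observed values, fruit_count = -27*planting_density + 146. Solving for -43 gives planting_density = 7, within [1, 8].
Intervening on fertilizer: fruit_count = 18*fertilizer - 322. Reaching -43 requires fertilizer = 31/2, not an integer.

set planting_density = 7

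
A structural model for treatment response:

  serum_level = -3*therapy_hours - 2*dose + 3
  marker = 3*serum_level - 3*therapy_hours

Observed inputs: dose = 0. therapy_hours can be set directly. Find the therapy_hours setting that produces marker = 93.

therapy_hours = -7

Substituting into the serum_level equation gives serum_level = -3*therapy_hours + 3.
Substituting into the marker equation gives marker = -12*therapy_hours + 9.
Solve -12*therapy_hours + 9 = 93: therapy_hours = (93 - 9) / -12 = -7.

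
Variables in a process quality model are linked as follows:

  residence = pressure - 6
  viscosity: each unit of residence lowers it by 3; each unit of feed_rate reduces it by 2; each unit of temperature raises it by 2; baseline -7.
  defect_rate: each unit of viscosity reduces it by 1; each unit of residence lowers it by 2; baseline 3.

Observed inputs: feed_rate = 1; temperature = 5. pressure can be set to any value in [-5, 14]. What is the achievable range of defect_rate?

Substituting into the viscosity equation gives viscosity = -3*pressure + 19.
Substituting into the defect_rate equation gives defect_rate = pressure - 4.
Linear in pressure, so extremes are at the endpoints: pressure = -5 gives defect_rate = -9; pressure = 14 gives defect_rate = 10.

-9 to 10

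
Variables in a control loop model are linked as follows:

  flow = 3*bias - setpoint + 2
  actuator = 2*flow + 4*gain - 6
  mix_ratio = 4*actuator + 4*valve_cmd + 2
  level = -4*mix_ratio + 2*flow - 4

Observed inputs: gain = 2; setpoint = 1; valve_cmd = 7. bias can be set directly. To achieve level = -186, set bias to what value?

bias = 0

Substituting into the flow equation gives flow = 3*bias + 1.
Substituting into the actuator equation gives actuator = 6*bias + 4.
Substituting into the mix_ratio equation gives mix_ratio = 24*bias + 46.
This gives level = -90*bias - 186.
Solve -90*bias - 186 = -186: bias = (-186 + 186) / -90 = 0.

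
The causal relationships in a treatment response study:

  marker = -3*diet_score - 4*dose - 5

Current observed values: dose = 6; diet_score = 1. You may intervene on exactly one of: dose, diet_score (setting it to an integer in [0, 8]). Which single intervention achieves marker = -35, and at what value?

Intervening on dose: marker = -4*dose - 8. Reaching -35 requires dose = 27/4, not an integer.
Intervening on diet_score: with other inputs at their observed values, marker = -3*diet_score - 29. Solving for -35 gives diet_score = 2, within [0, 8].

set diet_score = 2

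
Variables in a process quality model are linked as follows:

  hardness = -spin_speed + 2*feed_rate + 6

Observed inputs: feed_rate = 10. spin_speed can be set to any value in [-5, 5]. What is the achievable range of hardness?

Substituting into the hardness equation gives hardness = -spin_speed + 26.
Linear in spin_speed, so extremes are at the endpoints: spin_speed = -5 gives hardness = 31; spin_speed = 5 gives hardness = 21.

21 to 31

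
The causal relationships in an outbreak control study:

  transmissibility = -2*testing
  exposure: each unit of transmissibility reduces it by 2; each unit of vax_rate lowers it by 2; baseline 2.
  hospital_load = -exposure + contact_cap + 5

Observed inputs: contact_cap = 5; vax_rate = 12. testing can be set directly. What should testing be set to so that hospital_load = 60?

Substituting into the exposure equation gives exposure = 4*testing - 22.
Substituting into the hospital_load equation gives hospital_load = -4*testing + 32.
Solve -4*testing + 32 = 60: testing = (60 - 32) / -4 = -7.

testing = -7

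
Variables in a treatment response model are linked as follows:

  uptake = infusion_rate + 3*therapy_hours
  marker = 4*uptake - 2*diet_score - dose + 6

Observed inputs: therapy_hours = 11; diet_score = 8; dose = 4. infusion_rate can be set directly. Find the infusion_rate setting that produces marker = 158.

infusion_rate = 10

Substituting into the uptake equation gives uptake = infusion_rate + 33.
marker becomes 4*infusion_rate + 118.
Solve 4*infusion_rate + 118 = 158: infusion_rate = (158 - 118) / 4 = 10.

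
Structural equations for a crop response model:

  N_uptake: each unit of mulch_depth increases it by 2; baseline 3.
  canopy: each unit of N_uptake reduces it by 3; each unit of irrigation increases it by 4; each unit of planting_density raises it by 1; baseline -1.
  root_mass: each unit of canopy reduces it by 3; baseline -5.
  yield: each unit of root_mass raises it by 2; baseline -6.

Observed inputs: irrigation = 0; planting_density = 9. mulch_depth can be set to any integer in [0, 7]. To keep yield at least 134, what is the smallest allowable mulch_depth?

Substituting into the canopy equation gives canopy = -6*mulch_depth - 1.
This gives root_mass = 18*mulch_depth - 2.
Substituting into the yield equation gives yield = 36*mulch_depth - 10.
Require 36*mulch_depth - 10 ≥ 134, so mulch_depth ≥ 4.
The smallest integer in [0, 7] satisfying this is 4.

mulch_depth = 4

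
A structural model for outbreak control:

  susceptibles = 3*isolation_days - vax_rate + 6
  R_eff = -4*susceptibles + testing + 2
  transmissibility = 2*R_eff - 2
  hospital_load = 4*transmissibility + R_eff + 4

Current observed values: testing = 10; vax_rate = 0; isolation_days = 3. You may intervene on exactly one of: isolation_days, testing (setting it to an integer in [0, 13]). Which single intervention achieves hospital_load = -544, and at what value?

set isolation_days = 4

Intervening on isolation_days: with other inputs at their observed values, hospital_load = -108*isolation_days - 112. Solving for -544 gives isolation_days = 4, within [0, 13].
Intervening on testing: hospital_load = 9*testing - 526. Reaching -544 requires testing = -2, outside [0, 13].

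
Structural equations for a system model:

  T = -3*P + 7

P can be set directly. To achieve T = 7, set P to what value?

Solve -3*P + 7 = 7: P = (7 - 7) / -3 = 0.

P = 0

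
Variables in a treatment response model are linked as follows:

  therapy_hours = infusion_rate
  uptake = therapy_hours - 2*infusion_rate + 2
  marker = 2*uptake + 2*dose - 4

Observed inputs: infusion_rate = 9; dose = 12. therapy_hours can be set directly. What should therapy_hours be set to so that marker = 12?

Intervening on therapy_hours fixes its value directly, overriding its dependence on infusion_rate.
Substituting into the uptake equation gives uptake = therapy_hours - 16.
This gives marker = 2*therapy_hours - 12.
Solve 2*therapy_hours - 12 = 12: therapy_hours = (12 + 12) / 2 = 12.

therapy_hours = 12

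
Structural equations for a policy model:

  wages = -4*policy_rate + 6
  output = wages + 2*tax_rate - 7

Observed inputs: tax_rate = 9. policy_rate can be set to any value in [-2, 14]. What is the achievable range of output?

-39 to 25

Substituting into the output equation gives output = -4*policy_rate + 17.
Linear in policy_rate, so extremes are at the endpoints: policy_rate = -2 gives output = 25; policy_rate = 14 gives output = -39.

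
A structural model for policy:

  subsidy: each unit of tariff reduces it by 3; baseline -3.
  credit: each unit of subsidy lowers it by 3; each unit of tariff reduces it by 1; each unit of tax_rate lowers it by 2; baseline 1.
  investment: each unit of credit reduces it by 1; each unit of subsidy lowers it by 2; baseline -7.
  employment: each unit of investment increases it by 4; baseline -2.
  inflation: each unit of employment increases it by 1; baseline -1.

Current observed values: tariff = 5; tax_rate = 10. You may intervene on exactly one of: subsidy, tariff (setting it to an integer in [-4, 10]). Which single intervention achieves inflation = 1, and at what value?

Intervening on subsidy: inflation = 4*subsidy + 65. Reaching 1 requires subsidy = -16, outside [-4, 10].
Intervening on tariff: with other inputs at their observed values, inflation = -8*tariff + 33. Solving for 1 gives tariff = 4, within [-4, 10].

set tariff = 4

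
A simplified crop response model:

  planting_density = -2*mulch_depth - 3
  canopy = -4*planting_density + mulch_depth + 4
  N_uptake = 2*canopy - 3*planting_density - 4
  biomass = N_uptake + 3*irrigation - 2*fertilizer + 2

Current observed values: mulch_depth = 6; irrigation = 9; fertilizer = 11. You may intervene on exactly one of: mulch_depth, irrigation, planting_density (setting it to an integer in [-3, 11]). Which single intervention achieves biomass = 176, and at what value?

Intervening on mulch_depth: biomass = 24*mulch_depth + 44. Reaching 176 requires mulch_depth = 11/2, not an integer.
Intervening on irrigation: with other inputs at their observed values, biomass = 3*irrigation + 161. Solving for 176 gives irrigation = 5, within [-3, 11].
Intervening on planting_density: biomass = -11*planting_density + 23. Reaching 176 requires planting_density = -153/11, not an integer.

set irrigation = 5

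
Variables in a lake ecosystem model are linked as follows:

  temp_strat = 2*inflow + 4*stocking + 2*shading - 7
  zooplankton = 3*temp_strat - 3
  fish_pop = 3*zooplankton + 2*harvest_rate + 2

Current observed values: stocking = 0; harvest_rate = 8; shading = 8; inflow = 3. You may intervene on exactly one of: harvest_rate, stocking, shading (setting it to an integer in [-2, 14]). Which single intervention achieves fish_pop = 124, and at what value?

set harvest_rate = -2

Intervening on harvest_rate: with other inputs at their observed values, fish_pop = 2*harvest_rate + 128. Solving for 124 gives harvest_rate = -2, within [-2, 14].
Intervening on stocking: fish_pop = 36*stocking + 144. Reaching 124 requires stocking = -5/9, not an integer.
Intervening on shading: fish_pop = 18*shading. Reaching 124 requires shading = 62/9, not an integer.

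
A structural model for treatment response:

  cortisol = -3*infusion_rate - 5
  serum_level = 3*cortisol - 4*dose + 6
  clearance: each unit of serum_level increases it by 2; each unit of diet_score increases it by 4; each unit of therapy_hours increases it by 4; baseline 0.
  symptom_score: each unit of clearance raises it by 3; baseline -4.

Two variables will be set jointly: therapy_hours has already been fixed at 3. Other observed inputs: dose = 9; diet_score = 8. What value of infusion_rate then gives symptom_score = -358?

infusion_rate = 4

With therapy_hours held at 3:
Substituting into the serum_level equation gives serum_level = -9*infusion_rate - 45.
So clearance = -18*infusion_rate - 46.
Substituting into the symptom_score equation gives symptom_score = -54*infusion_rate - 142.
Solve -54*infusion_rate - 142 = -358: infusion_rate = (-358 + 142) / -54 = 4.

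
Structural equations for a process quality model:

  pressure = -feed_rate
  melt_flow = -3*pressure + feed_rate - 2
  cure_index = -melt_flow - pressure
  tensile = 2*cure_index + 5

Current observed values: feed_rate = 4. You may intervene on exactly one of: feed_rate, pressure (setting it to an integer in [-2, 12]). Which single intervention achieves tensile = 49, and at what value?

Intervening on feed_rate: tensile = -6*feed_rate + 9. Reaching 49 requires feed_rate = -20/3, not an integer.
Intervening on pressure: with other inputs at their observed values, tensile = 4*pressure + 1. Solving for 49 gives pressure = 12, within [-2, 12].

set pressure = 12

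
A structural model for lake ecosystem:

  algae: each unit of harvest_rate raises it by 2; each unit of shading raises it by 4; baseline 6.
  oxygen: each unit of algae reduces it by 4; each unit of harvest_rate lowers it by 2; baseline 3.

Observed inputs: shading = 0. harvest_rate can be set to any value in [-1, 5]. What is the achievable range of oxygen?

Substituting into the algae equation gives algae = 2*harvest_rate + 6.
oxygen becomes -10*harvest_rate - 21.
Linear in harvest_rate, so extremes are at the endpoints: harvest_rate = -1 gives oxygen = -11; harvest_rate = 5 gives oxygen = -71.

-71 to -11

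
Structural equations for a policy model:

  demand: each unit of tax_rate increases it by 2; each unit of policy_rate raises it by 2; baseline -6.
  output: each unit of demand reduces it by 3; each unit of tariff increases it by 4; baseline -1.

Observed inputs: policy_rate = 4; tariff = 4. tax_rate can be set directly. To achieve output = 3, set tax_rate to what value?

Substituting into the demand equation gives demand = 2*tax_rate + 2.
Substituting into the output equation gives output = -6*tax_rate + 9.
Solve -6*tax_rate + 9 = 3: tax_rate = (3 - 9) / -6 = 1.

tax_rate = 1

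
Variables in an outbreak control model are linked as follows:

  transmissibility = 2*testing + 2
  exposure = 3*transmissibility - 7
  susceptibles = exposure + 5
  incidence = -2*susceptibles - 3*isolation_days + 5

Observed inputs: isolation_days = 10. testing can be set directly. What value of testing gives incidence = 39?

Substituting into the exposure equation gives exposure = 6*testing - 1.
susceptibles becomes 6*testing + 4.
So incidence = -12*testing - 33.
Solve -12*testing - 33 = 39: testing = (39 + 33) / -12 = -6.

testing = -6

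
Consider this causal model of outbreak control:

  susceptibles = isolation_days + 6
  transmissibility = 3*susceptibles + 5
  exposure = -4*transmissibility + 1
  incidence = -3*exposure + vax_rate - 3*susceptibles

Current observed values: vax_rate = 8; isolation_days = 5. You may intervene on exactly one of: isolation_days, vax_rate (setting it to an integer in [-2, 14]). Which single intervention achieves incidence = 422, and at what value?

set vax_rate = 2

Intervening on isolation_days: incidence = 33*isolation_days + 263. Reaching 422 requires isolation_days = 53/11, not an integer.
Intervening on vax_rate: with other inputs at their observed values, incidence = vax_rate + 420. Solving for 422 gives vax_rate = 2, within [-2, 14].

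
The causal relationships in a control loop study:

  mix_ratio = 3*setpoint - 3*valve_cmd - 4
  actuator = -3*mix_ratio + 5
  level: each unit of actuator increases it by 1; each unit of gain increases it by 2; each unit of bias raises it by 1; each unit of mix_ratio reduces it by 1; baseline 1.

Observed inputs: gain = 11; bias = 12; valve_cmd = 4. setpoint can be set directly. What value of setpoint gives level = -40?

setpoint = 12

Substituting into the mix_ratio equation gives mix_ratio = 3*setpoint - 16.
Substituting into the actuator equation gives actuator = -9*setpoint + 53.
Substituting into the level equation gives level = -12*setpoint + 104.
Solve -12*setpoint + 104 = -40: setpoint = (-40 - 104) / -12 = 12.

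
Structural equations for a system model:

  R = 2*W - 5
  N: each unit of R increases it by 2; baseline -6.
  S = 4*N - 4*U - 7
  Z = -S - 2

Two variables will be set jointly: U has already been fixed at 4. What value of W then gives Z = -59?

With U held at 4:
Substituting into the N equation gives N = 4*W - 16.
So S = 16*W - 87.
This gives Z = -16*W + 85.
Solve -16*W + 85 = -59: W = (-59 - 85) / -16 = 9.

W = 9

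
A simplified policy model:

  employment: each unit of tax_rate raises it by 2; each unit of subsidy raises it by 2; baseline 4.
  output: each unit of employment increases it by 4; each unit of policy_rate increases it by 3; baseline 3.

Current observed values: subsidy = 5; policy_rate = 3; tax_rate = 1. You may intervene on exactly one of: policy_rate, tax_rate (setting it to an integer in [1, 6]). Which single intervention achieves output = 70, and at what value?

set policy_rate = 1

Intervening on policy_rate: with other inputs at their observed values, output = 3*policy_rate + 67. Solving for 70 gives policy_rate = 1, within [1, 6].
Intervening on tax_rate: output = 8*tax_rate + 68. Reaching 70 requires tax_rate = 1/4, not an integer.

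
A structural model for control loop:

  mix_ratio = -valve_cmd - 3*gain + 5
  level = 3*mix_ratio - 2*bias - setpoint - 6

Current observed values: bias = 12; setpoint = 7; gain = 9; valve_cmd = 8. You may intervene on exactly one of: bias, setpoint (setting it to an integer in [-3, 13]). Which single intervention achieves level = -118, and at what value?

Intervening on bias: level = -2*bias - 103. Reaching -118 requires bias = 15/2, not an integer.
Intervening on setpoint: with other inputs at their observed values, level = -setpoint - 120. Solving for -118 gives setpoint = -2, within [-3, 13].

set setpoint = -2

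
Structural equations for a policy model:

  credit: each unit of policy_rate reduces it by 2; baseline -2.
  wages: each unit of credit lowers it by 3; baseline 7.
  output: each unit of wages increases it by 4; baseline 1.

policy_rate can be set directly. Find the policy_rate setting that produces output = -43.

policy_rate = -4

Substituting into the wages equation gives wages = 6*policy_rate + 13.
output becomes 24*policy_rate + 53.
Solve 24*policy_rate + 53 = -43: policy_rate = (-43 - 53) / 24 = -4.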